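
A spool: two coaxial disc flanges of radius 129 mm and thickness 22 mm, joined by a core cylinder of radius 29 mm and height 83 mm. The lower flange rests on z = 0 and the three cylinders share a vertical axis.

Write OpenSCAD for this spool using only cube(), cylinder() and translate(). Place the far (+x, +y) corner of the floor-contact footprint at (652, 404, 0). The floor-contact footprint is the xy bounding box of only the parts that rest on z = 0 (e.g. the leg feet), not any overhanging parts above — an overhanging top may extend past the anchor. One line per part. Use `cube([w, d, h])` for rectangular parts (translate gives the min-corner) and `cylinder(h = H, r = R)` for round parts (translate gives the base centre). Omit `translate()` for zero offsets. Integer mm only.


translate([523, 275, 0]) cylinder(h = 22, r = 129);
translate([523, 275, 22]) cylinder(h = 83, r = 29);
translate([523, 275, 105]) cylinder(h = 22, r = 129);


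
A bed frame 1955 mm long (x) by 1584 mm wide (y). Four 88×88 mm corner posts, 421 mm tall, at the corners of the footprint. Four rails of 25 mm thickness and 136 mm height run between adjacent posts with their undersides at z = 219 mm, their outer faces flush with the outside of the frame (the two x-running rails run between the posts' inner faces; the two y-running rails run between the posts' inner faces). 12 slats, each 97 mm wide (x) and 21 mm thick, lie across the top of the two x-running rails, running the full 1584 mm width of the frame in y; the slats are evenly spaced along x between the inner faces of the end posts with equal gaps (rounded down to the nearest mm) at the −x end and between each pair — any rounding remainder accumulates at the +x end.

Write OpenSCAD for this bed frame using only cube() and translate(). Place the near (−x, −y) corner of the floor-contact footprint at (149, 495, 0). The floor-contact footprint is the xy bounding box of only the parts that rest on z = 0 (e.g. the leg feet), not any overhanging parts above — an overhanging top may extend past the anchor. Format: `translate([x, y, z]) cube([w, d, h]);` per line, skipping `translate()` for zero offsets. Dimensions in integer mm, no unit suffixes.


translate([149, 495, 0]) cube([88, 88, 421]);
translate([149, 1991, 0]) cube([88, 88, 421]);
translate([2016, 495, 0]) cube([88, 88, 421]);
translate([2016, 1991, 0]) cube([88, 88, 421]);
translate([237, 495, 219]) cube([1779, 25, 136]);
translate([237, 2054, 219]) cube([1779, 25, 136]);
translate([149, 583, 219]) cube([25, 1408, 136]);
translate([2079, 583, 219]) cube([25, 1408, 136]);
translate([284, 495, 355]) cube([97, 1584, 21]);
translate([428, 495, 355]) cube([97, 1584, 21]);
translate([572, 495, 355]) cube([97, 1584, 21]);
translate([716, 495, 355]) cube([97, 1584, 21]);
translate([860, 495, 355]) cube([97, 1584, 21]);
translate([1004, 495, 355]) cube([97, 1584, 21]);
translate([1148, 495, 355]) cube([97, 1584, 21]);
translate([1292, 495, 355]) cube([97, 1584, 21]);
translate([1436, 495, 355]) cube([97, 1584, 21]);
translate([1580, 495, 355]) cube([97, 1584, 21]);
translate([1724, 495, 355]) cube([97, 1584, 21]);
translate([1868, 495, 355]) cube([97, 1584, 21]);


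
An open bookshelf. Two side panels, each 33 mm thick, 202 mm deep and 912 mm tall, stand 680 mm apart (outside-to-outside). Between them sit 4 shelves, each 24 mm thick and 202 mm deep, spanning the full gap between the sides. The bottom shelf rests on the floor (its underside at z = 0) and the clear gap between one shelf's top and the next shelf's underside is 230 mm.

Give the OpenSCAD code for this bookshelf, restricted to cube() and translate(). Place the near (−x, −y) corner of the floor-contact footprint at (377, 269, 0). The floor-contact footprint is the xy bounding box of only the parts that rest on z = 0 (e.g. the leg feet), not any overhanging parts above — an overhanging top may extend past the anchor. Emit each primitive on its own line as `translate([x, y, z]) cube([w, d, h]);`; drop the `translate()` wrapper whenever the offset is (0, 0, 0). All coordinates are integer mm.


translate([377, 269, 0]) cube([33, 202, 912]);
translate([1024, 269, 0]) cube([33, 202, 912]);
translate([410, 269, 0]) cube([614, 202, 24]);
translate([410, 269, 254]) cube([614, 202, 24]);
translate([410, 269, 508]) cube([614, 202, 24]);
translate([410, 269, 762]) cube([614, 202, 24]);


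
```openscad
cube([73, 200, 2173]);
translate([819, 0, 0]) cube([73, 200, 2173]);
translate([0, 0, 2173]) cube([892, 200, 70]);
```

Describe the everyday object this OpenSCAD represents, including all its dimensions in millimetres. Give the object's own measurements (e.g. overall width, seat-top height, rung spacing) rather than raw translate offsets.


A door frame. The clear opening is 746 mm wide and 2173 mm high. Two 73 mm wide jambs, 200 mm deep, stand either side of the opening from the floor to the top of the opening. A 70 mm thick head sits across the top of both jambs, spanning the full outside width of the frame.


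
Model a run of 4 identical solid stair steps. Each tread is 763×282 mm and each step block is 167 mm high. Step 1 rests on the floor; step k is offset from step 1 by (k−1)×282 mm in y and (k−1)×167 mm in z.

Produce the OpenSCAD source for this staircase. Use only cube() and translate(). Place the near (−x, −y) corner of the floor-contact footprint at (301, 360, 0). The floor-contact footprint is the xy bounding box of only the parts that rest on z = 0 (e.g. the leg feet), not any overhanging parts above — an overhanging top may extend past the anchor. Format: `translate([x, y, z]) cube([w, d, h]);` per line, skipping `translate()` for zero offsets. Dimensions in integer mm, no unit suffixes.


translate([301, 360, 0]) cube([763, 282, 167]);
translate([301, 642, 167]) cube([763, 282, 167]);
translate([301, 924, 334]) cube([763, 282, 167]);
translate([301, 1206, 501]) cube([763, 282, 167]);


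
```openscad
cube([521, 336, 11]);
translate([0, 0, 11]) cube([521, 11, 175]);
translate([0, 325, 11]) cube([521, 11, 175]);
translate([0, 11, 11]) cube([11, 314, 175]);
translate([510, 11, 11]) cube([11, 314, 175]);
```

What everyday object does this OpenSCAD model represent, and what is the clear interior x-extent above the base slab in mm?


An open box. The internal width is 499 mm.

A 521×336 base slab with four walls standing on it — an open box. The base is 521 mm wide and the walls are 11 mm thick, so the internal width is 521 − 2 × 11 = 499 mm.


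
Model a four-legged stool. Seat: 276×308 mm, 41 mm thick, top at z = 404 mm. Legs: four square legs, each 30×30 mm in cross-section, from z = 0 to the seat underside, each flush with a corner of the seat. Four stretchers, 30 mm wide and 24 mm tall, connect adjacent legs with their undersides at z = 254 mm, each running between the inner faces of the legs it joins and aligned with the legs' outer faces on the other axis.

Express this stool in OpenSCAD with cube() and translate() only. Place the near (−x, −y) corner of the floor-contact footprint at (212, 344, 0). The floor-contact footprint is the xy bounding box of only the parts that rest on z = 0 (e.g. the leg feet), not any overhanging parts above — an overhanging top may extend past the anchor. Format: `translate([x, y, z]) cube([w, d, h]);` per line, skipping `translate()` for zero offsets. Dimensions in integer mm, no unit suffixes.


translate([212, 344, 363]) cube([276, 308, 41]);
translate([212, 344, 0]) cube([30, 30, 363]);
translate([458, 344, 0]) cube([30, 30, 363]);
translate([212, 622, 0]) cube([30, 30, 363]);
translate([458, 622, 0]) cube([30, 30, 363]);
translate([242, 344, 254]) cube([216, 30, 24]);
translate([242, 622, 254]) cube([216, 30, 24]);
translate([212, 374, 254]) cube([30, 248, 24]);
translate([458, 374, 254]) cube([30, 248, 24]);


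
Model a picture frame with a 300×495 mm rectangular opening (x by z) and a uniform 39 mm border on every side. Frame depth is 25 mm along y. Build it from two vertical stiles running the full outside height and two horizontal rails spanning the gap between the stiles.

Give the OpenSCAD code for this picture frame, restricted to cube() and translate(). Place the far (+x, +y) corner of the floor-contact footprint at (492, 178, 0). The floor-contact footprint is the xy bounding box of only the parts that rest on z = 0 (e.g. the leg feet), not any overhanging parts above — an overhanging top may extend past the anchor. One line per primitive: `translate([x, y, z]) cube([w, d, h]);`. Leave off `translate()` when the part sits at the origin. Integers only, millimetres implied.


translate([114, 153, 0]) cube([39, 25, 573]);
translate([453, 153, 0]) cube([39, 25, 573]);
translate([153, 153, 0]) cube([300, 25, 39]);
translate([153, 153, 534]) cube([300, 25, 39]);


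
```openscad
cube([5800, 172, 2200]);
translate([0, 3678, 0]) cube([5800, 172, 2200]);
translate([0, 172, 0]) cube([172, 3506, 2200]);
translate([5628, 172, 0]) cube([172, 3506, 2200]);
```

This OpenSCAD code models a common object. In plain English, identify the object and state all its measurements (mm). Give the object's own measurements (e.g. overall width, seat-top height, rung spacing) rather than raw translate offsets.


The wall frame of a small rectangular building: four walls, each 2200 mm tall and 172 mm thick, enclosing a footprint 5800 mm (x) by 3850 mm (y) outside-to-outside, with no floor or roof. The front and back walls (the −y and +y sides) span the full width; the two side walls fit between them.


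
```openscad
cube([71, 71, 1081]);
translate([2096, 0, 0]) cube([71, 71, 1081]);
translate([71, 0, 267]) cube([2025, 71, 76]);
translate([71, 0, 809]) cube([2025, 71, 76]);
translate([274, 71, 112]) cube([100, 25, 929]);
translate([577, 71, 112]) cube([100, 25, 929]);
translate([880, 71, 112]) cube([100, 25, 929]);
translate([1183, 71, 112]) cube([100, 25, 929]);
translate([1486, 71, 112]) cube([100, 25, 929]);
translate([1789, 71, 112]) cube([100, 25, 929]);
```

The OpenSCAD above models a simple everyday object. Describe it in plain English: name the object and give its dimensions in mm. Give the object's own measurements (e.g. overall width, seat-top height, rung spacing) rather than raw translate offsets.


A fence section. Two 71×71 mm posts, 1081 mm tall, stand on the floor with a clear span of 2025 mm between their inner faces. Two horizontal rails of 71×76 mm section span the gap between the posts with their undersides at z = 267 mm and z = 809 mm, flush with the posts' −y face. 6 pickets, each 100 mm wide, 25 mm thick and 929 mm tall, are fixed to the +y face of the rails with their bottoms at z = 112 mm, spaced across the span with a 203 mm gap after the −x post and between neighbouring pickets, with 207 mm left before the +x post.


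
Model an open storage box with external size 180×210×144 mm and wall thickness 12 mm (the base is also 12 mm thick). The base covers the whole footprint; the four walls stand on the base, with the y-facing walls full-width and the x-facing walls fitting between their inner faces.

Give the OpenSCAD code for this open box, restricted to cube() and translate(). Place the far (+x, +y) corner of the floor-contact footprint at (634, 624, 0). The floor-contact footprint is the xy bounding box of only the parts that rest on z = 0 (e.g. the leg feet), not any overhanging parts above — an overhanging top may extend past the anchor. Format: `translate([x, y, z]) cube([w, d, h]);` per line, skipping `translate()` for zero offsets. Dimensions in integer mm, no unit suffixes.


translate([454, 414, 0]) cube([180, 210, 12]);
translate([454, 414, 12]) cube([180, 12, 132]);
translate([454, 612, 12]) cube([180, 12, 132]);
translate([454, 426, 12]) cube([12, 186, 132]);
translate([622, 426, 12]) cube([12, 186, 132]);


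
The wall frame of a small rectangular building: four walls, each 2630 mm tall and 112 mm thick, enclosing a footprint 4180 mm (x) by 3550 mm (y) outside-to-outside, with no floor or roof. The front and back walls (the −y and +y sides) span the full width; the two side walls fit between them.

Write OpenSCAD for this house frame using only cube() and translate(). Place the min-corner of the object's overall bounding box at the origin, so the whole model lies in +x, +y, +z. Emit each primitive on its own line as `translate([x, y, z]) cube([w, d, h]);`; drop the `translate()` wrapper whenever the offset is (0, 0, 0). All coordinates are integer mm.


cube([4180, 112, 2630]);
translate([0, 3438, 0]) cube([4180, 112, 2630]);
translate([0, 112, 0]) cube([112, 3326, 2630]);
translate([4068, 112, 0]) cube([112, 3326, 2630]);


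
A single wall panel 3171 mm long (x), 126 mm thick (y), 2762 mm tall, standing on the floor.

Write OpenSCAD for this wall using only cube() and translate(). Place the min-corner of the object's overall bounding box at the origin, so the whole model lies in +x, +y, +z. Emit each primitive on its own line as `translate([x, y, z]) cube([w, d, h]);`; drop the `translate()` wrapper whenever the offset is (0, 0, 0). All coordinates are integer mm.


cube([3171, 126, 2762]);


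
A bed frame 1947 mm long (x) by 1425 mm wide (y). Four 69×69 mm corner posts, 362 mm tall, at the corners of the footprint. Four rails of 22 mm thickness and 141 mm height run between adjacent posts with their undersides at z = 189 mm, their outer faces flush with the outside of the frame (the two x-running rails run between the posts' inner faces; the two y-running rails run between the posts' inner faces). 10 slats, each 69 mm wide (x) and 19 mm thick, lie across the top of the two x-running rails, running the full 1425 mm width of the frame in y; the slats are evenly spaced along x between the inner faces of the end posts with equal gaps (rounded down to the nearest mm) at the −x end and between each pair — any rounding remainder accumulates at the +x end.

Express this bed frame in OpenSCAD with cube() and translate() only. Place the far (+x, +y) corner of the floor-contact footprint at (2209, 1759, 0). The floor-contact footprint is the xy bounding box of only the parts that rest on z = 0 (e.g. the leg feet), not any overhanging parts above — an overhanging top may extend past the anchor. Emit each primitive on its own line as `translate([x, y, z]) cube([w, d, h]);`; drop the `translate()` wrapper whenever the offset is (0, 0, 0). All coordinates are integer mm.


translate([262, 334, 0]) cube([69, 69, 362]);
translate([262, 1690, 0]) cube([69, 69, 362]);
translate([2140, 334, 0]) cube([69, 69, 362]);
translate([2140, 1690, 0]) cube([69, 69, 362]);
translate([331, 334, 189]) cube([1809, 22, 141]);
translate([331, 1737, 189]) cube([1809, 22, 141]);
translate([262, 403, 189]) cube([22, 1287, 141]);
translate([2187, 403, 189]) cube([22, 1287, 141]);
translate([432, 334, 330]) cube([69, 1425, 19]);
translate([602, 334, 330]) cube([69, 1425, 19]);
translate([772, 334, 330]) cube([69, 1425, 19]);
translate([942, 334, 330]) cube([69, 1425, 19]);
translate([1112, 334, 330]) cube([69, 1425, 19]);
translate([1282, 334, 330]) cube([69, 1425, 19]);
translate([1452, 334, 330]) cube([69, 1425, 19]);
translate([1622, 334, 330]) cube([69, 1425, 19]);
translate([1792, 334, 330]) cube([69, 1425, 19]);
translate([1962, 334, 330]) cube([69, 1425, 19]);


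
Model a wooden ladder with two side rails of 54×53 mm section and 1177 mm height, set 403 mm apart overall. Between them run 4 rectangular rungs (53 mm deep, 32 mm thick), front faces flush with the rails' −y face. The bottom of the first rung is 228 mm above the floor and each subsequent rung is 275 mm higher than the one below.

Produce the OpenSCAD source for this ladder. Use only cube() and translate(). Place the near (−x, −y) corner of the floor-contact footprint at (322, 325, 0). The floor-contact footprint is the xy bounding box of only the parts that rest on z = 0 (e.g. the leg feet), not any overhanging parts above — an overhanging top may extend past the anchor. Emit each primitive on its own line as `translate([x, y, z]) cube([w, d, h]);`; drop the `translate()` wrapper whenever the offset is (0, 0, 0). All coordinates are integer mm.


translate([322, 325, 0]) cube([54, 53, 1177]);
translate([671, 325, 0]) cube([54, 53, 1177]);
translate([376, 325, 228]) cube([295, 53, 32]);
translate([376, 325, 503]) cube([295, 53, 32]);
translate([376, 325, 778]) cube([295, 53, 32]);
translate([376, 325, 1053]) cube([295, 53, 32]);


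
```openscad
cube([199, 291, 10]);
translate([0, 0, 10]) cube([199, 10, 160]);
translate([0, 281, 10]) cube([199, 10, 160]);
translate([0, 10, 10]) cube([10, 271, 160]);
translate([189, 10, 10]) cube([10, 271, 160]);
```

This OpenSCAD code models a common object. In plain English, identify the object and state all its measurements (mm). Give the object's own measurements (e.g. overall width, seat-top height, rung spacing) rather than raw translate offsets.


An open-topped rectangular box: outside dimensions 199×291×170 mm, with a uniform wall and base thickness of 10 mm. The base is a full 199×291 slab on the floor; four walls sit on top of the base. The front and back walls (the −y and +y sides) span the full width; the two side walls fit between them.


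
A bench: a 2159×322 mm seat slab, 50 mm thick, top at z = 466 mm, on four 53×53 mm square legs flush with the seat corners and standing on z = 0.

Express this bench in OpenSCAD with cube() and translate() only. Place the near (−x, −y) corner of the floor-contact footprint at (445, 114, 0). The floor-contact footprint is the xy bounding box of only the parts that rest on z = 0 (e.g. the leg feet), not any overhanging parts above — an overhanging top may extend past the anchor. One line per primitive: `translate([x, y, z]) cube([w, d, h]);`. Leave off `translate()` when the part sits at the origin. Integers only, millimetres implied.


translate([445, 114, 416]) cube([2159, 322, 50]);
translate([445, 114, 0]) cube([53, 53, 416]);
translate([445, 383, 0]) cube([53, 53, 416]);
translate([2551, 114, 0]) cube([53, 53, 416]);
translate([2551, 383, 0]) cube([53, 53, 416]);


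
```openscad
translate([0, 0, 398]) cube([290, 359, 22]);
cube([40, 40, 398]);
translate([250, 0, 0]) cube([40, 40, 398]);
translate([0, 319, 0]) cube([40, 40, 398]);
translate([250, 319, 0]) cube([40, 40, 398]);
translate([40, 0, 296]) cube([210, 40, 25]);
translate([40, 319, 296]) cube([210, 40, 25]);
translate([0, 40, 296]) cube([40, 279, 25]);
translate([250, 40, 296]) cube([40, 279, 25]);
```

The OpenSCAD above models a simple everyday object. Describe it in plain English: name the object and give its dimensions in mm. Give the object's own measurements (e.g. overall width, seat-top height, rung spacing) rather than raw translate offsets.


A simple wooden stool: a rectangular seat 290 mm (x) by 359 mm (y), 22 mm thick, top face at z = 420 mm, on four square legs, each 40×40 mm in cross-section. The legs rest on z = 0, each flush with a corner of the seat. Four stretchers, 40 mm wide and 25 mm tall, connect adjacent legs with their undersides at z = 296 mm, each running between the inner faces of the legs it joins and aligned with the legs' outer faces on the other axis.


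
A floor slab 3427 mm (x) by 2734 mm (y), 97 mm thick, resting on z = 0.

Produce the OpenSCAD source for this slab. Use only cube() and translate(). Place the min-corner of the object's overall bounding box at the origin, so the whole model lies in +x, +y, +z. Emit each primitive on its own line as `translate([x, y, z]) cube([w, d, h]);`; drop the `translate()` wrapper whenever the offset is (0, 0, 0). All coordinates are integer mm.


cube([3427, 2734, 97]);


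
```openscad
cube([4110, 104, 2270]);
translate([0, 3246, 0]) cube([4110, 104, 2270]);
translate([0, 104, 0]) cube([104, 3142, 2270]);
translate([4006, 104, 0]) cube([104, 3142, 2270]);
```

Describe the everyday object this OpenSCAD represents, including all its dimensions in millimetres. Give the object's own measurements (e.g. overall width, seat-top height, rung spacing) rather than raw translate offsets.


The wall frame of a small rectangular building: four walls, each 2270 mm tall and 104 mm thick, enclosing a footprint 4110 mm (x) by 3350 mm (y) outside-to-outside, with no floor or roof. The front and back walls (the −y and +y sides) span the full width; the two side walls fit between them.


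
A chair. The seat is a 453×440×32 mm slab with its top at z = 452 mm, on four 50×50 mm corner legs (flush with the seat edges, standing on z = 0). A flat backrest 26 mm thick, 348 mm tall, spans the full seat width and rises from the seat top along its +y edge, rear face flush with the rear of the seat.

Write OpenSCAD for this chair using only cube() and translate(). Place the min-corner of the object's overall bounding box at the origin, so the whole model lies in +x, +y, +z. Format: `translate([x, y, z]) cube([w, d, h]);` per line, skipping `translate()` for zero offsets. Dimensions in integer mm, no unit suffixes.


translate([0, 0, 420]) cube([453, 440, 32]);
cube([50, 50, 420]);
translate([403, 0, 0]) cube([50, 50, 420]);
translate([0, 390, 0]) cube([50, 50, 420]);
translate([403, 390, 0]) cube([50, 50, 420]);
translate([0, 414, 452]) cube([453, 26, 348]);


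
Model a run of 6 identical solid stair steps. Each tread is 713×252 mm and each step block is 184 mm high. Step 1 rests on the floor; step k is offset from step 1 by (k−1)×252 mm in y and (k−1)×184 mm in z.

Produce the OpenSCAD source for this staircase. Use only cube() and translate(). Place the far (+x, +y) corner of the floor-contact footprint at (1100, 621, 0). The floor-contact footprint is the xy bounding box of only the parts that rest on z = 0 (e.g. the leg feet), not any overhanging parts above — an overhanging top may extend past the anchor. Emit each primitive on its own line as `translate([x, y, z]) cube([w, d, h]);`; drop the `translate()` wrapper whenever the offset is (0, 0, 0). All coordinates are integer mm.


translate([387, 369, 0]) cube([713, 252, 184]);
translate([387, 621, 184]) cube([713, 252, 184]);
translate([387, 873, 368]) cube([713, 252, 184]);
translate([387, 1125, 552]) cube([713, 252, 184]);
translate([387, 1377, 736]) cube([713, 252, 184]);
translate([387, 1629, 920]) cube([713, 252, 184]);


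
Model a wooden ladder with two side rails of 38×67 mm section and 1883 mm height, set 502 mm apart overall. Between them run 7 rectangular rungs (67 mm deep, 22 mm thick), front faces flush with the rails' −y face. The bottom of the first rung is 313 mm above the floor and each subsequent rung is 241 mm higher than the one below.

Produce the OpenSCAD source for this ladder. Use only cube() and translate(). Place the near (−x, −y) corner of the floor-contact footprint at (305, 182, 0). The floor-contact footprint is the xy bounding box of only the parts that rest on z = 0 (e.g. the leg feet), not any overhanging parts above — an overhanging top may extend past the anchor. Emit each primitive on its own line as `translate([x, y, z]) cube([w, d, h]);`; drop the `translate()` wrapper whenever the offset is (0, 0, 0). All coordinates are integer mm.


// rung span = 502 - 2*38 = 426
// rung[k] z = 313 + k*241
translate([305, 182, 0]) cube([38, 67, 1883]);
translate([769, 182, 0]) cube([38, 67, 1883]);
translate([343, 182, 313]) cube([426, 67, 22]);
translate([343, 182, 554]) cube([426, 67, 22]);
translate([343, 182, 795]) cube([426, 67, 22]);
translate([343, 182, 1036]) cube([426, 67, 22]);
translate([343, 182, 1277]) cube([426, 67, 22]);
translate([343, 182, 1518]) cube([426, 67, 22]);
translate([343, 182, 1759]) cube([426, 67, 22]);


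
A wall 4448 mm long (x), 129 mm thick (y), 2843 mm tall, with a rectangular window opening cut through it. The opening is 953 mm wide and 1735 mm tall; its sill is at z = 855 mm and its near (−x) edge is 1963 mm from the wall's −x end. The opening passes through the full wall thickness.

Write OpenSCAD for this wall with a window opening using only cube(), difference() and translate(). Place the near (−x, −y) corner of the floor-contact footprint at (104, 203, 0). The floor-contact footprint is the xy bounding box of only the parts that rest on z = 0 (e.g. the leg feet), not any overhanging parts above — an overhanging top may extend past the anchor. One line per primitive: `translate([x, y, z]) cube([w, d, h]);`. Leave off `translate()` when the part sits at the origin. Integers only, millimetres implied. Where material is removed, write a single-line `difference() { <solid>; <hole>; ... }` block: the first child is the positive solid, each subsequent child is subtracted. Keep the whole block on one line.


difference() { translate([104, 203, 0]) cube([4448, 129, 2843]); translate([2067, 203, 855]) cube([953, 129, 1735]); }


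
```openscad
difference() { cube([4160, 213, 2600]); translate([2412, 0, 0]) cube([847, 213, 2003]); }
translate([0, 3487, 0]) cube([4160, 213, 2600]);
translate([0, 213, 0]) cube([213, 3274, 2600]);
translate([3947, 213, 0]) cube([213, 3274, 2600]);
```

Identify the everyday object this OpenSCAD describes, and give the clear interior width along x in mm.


A single room. The interior width is 3734 mm.

Four walls enclosing a rectangle with a door in the front wall — a room. Outside width 4160 minus two 213 mm walls gives 3734 mm.


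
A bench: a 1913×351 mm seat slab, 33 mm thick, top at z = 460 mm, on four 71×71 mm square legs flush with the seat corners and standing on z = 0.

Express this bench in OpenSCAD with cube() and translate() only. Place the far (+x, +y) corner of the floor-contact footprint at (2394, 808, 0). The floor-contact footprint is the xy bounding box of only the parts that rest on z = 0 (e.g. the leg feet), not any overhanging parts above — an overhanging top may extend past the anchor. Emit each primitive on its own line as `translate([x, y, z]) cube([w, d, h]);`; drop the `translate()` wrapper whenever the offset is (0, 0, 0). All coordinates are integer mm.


// leg_h = 460 − 33 = 427
translate([481, 457, 427]) cube([1913, 351, 33]);
translate([481, 457, 0]) cube([71, 71, 427]);
translate([481, 737, 0]) cube([71, 71, 427]);
translate([2323, 457, 0]) cube([71, 71, 427]);
translate([2323, 737, 0]) cube([71, 71, 427]);


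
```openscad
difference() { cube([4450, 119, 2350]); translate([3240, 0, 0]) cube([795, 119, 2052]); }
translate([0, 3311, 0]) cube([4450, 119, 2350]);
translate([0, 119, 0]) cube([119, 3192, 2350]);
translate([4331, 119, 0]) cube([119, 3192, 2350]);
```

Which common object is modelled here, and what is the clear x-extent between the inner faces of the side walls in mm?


A single room. The interior width is 4212 mm.

Four walls enclosing a rectangle with a door in the front wall — a room. Outside width 4450 minus two 119 mm walls gives 4212 mm.


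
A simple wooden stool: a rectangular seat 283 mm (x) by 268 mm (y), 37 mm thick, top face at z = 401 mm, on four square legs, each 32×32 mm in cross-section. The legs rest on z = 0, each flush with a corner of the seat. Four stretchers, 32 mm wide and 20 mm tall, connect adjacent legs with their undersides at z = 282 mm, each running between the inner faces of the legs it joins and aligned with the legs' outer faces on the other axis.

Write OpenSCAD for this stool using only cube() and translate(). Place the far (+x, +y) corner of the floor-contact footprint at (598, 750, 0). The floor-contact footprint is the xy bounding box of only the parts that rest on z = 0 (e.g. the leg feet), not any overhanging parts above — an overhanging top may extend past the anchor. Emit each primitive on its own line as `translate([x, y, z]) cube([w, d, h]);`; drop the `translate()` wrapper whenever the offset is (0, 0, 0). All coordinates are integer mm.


translate([315, 482, 364]) cube([283, 268, 37]);
translate([315, 482, 0]) cube([32, 32, 364]);
translate([566, 482, 0]) cube([32, 32, 364]);
translate([315, 718, 0]) cube([32, 32, 364]);
translate([566, 718, 0]) cube([32, 32, 364]);
translate([347, 482, 282]) cube([219, 32, 20]);
translate([347, 718, 282]) cube([219, 32, 20]);
translate([315, 514, 282]) cube([32, 204, 20]);
translate([566, 514, 282]) cube([32, 204, 20]);


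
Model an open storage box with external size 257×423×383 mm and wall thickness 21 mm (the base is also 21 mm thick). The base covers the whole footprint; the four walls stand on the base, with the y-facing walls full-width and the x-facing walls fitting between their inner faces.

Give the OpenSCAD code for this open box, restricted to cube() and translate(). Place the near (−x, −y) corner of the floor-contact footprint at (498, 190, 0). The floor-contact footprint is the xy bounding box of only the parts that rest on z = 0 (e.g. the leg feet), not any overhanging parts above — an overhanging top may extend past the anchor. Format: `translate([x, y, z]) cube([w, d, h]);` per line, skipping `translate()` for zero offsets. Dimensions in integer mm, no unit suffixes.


translate([498, 190, 0]) cube([257, 423, 21]);
translate([498, 190, 21]) cube([257, 21, 362]);
translate([498, 592, 21]) cube([257, 21, 362]);
translate([498, 211, 21]) cube([21, 381, 362]);
translate([734, 211, 21]) cube([21, 381, 362]);


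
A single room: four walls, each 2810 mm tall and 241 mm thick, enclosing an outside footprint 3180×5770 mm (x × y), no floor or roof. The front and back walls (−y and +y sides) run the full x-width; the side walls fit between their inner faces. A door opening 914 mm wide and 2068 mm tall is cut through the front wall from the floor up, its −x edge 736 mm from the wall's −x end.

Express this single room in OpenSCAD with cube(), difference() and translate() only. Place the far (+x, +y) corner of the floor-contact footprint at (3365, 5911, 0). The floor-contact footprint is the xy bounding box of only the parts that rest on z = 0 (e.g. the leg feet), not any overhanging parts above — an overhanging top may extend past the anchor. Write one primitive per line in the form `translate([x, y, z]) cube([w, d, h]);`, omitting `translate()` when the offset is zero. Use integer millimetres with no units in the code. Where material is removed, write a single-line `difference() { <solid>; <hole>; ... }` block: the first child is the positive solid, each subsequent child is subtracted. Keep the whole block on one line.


difference() { translate([185, 141, 0]) cube([3180, 241, 2810]); translate([921, 141, 0]) cube([914, 241, 2068]); }
translate([185, 5670, 0]) cube([3180, 241, 2810]);
translate([185, 382, 0]) cube([241, 5288, 2810]);
translate([3124, 382, 0]) cube([241, 5288, 2810]);


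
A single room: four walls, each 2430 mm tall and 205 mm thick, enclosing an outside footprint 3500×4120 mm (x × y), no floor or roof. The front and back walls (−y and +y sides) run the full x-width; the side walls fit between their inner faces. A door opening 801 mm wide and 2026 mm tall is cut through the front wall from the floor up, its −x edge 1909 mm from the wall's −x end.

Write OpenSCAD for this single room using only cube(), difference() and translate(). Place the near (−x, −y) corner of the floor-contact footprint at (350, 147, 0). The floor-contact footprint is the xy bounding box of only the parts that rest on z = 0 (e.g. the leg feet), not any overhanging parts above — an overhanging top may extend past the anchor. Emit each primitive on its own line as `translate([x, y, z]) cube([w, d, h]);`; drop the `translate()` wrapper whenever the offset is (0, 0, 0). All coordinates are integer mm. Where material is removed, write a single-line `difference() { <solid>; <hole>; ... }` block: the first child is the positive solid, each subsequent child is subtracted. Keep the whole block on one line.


difference() { translate([350, 147, 0]) cube([3500, 205, 2430]); translate([2259, 147, 0]) cube([801, 205, 2026]); }
translate([350, 4062, 0]) cube([3500, 205, 2430]);
translate([350, 352, 0]) cube([205, 3710, 2430]);
translate([3645, 352, 0]) cube([205, 3710, 2430]);


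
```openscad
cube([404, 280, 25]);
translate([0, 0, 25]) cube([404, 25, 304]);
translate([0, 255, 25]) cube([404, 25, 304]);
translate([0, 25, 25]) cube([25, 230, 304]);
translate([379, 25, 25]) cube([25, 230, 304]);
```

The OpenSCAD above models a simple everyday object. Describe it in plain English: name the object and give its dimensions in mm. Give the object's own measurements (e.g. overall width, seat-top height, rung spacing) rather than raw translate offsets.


An open-topped rectangular box: outside dimensions 404×280×329 mm, with a uniform wall and base thickness of 25 mm. The base is a full 404×280 slab on the floor; four walls sit on top of the base. The front and back walls (the −y and +y sides) span the full width; the two side walls fit between them.


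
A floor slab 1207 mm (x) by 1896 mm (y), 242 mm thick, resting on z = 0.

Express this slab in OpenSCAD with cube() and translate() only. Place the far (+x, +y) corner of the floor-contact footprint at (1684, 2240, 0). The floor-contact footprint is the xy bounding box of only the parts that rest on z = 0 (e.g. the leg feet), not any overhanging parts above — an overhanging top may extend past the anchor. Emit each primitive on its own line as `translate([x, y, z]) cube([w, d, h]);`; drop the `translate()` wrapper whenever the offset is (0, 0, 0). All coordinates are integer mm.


translate([477, 344, 0]) cube([1207, 1896, 242]);


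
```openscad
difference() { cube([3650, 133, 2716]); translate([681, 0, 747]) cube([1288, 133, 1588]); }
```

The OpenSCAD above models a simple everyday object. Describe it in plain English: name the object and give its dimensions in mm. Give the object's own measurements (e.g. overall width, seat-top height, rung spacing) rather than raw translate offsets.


A wall 3650 mm long (x), 133 mm thick (y), 2716 mm tall, with a rectangular window opening cut through it. The opening is 1288 mm wide and 1588 mm tall; its sill is at z = 747 mm and its near (−x) edge is 681 mm from the wall's −x end. The opening passes through the full wall thickness.


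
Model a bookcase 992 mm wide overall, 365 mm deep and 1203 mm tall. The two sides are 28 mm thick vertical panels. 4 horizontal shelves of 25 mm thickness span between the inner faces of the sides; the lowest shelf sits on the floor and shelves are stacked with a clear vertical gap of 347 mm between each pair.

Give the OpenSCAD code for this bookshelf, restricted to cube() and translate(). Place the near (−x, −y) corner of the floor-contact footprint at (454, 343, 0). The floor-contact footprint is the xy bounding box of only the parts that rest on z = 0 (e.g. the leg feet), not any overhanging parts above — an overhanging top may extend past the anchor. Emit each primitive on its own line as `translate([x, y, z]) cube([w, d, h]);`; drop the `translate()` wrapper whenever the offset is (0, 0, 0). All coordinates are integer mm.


translate([454, 343, 0]) cube([28, 365, 1203]);
translate([1418, 343, 0]) cube([28, 365, 1203]);
translate([482, 343, 0]) cube([936, 365, 25]);
translate([482, 343, 372]) cube([936, 365, 25]);
translate([482, 343, 744]) cube([936, 365, 25]);
translate([482, 343, 1116]) cube([936, 365, 25]);


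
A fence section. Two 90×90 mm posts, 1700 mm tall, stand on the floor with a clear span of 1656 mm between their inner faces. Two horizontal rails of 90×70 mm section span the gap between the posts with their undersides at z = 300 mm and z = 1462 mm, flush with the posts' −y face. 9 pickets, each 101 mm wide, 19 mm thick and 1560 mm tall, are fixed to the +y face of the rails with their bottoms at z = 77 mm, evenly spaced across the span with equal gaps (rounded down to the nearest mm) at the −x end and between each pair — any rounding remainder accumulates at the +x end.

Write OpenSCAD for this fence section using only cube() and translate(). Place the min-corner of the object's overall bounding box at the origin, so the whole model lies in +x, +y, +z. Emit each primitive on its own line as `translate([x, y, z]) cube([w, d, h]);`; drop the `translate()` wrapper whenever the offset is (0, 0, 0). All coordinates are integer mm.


cube([90, 90, 1700]);
translate([1746, 0, 0]) cube([90, 90, 1700]);
translate([90, 0, 300]) cube([1656, 90, 70]);
translate([90, 0, 1462]) cube([1656, 90, 70]);
translate([164, 90, 77]) cube([101, 19, 1560]);
translate([339, 90, 77]) cube([101, 19, 1560]);
translate([514, 90, 77]) cube([101, 19, 1560]);
translate([689, 90, 77]) cube([101, 19, 1560]);
translate([864, 90, 77]) cube([101, 19, 1560]);
translate([1039, 90, 77]) cube([101, 19, 1560]);
translate([1214, 90, 77]) cube([101, 19, 1560]);
translate([1389, 90, 77]) cube([101, 19, 1560]);
translate([1564, 90, 77]) cube([101, 19, 1560]);


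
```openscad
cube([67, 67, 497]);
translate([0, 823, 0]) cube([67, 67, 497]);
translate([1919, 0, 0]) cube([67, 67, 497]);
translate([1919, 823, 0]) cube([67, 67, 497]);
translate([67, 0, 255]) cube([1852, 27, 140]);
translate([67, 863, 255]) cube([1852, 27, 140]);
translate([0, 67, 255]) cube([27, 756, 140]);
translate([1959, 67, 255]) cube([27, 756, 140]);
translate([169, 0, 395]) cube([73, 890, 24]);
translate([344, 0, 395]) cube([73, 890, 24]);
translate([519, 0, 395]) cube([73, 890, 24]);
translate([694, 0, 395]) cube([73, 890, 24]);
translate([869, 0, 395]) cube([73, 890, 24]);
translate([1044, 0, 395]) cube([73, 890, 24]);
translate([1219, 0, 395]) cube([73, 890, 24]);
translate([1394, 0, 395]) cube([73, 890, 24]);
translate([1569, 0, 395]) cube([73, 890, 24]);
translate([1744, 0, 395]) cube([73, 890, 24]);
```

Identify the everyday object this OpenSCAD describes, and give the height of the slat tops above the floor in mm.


A bed frame. The slat-top height is 419 mm.

Four posts, four rails, and a row of slats — a bed frame. Slats sit on the rails at z = 255 + 140 = 395; with slat thickness 24, the top is 419 mm.


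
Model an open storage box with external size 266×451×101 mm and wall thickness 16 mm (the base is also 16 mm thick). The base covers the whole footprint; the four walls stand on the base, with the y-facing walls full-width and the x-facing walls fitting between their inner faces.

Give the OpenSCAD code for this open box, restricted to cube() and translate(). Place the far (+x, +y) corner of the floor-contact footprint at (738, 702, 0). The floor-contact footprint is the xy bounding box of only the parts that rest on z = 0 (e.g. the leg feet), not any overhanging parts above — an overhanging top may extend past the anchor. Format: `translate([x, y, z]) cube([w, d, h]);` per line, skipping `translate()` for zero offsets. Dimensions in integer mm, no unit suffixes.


translate([472, 251, 0]) cube([266, 451, 16]);
translate([472, 251, 16]) cube([266, 16, 85]);
translate([472, 686, 16]) cube([266, 16, 85]);
translate([472, 267, 16]) cube([16, 419, 85]);
translate([722, 267, 16]) cube([16, 419, 85]);


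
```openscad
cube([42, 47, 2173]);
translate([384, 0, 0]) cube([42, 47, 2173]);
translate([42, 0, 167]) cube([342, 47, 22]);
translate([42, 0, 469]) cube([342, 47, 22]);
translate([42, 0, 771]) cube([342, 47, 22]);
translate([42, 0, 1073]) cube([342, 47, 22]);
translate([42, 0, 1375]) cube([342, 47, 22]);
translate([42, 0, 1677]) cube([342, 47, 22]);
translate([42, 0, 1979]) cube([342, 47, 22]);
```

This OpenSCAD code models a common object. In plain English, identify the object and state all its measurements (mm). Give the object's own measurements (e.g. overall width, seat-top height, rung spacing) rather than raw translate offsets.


A straight ladder. Two 42×47 mm vertical rails, 2173 mm tall, stand 426 mm apart (outside-to-outside) with their front faces coplanar on the −y side. 7 rungs, each 47 mm deep and 22 mm tall, span between the inner faces of the rails, front faces flush with the rails. The lowest rung's underside is at z = 167 mm and rungs are spaced 302 mm apart (underside to underside).


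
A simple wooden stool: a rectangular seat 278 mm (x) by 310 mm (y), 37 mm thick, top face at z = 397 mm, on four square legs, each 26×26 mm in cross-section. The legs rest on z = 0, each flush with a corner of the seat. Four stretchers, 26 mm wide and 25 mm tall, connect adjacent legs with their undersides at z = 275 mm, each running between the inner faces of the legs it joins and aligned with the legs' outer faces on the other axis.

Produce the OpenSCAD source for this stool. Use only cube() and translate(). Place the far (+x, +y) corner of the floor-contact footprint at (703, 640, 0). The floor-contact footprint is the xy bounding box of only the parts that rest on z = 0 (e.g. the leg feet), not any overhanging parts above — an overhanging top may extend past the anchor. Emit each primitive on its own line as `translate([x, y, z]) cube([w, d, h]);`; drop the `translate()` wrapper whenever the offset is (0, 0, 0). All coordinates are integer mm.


// leg_h = 397 - 37 = 360
// stretcher span = 278 - 2*26 = 226
translate([425, 330, 360]) cube([278, 310, 37]);
translate([425, 330, 0]) cube([26, 26, 360]);
translate([677, 330, 0]) cube([26, 26, 360]);
translate([425, 614, 0]) cube([26, 26, 360]);
translate([677, 614, 0]) cube([26, 26, 360]);
translate([451, 330, 275]) cube([226, 26, 25]);
translate([451, 614, 275]) cube([226, 26, 25]);
translate([425, 356, 275]) cube([26, 258, 25]);
translate([677, 356, 275]) cube([26, 258, 25]);
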